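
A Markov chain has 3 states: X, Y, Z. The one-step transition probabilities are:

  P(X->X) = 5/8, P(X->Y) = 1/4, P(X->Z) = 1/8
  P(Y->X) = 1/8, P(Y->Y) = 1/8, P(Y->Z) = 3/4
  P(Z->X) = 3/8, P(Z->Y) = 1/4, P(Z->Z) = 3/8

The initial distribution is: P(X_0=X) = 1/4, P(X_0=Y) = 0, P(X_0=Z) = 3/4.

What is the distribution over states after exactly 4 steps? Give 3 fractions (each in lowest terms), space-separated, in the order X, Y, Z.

Propagating the distribution step by step (d_{t+1} = d_t * P):
d_0 = (X=1/4, Y=0, Z=3/4)
  d_1[X] = 1/4*5/8 + 0*1/8 + 3/4*3/8 = 7/16
  d_1[Y] = 1/4*1/4 + 0*1/8 + 3/4*1/4 = 1/4
  d_1[Z] = 1/4*1/8 + 0*3/4 + 3/4*3/8 = 5/16
d_1 = (X=7/16, Y=1/4, Z=5/16)
  d_2[X] = 7/16*5/8 + 1/4*1/8 + 5/16*3/8 = 27/64
  d_2[Y] = 7/16*1/4 + 1/4*1/8 + 5/16*1/4 = 7/32
  d_2[Z] = 7/16*1/8 + 1/4*3/4 + 5/16*3/8 = 23/64
d_2 = (X=27/64, Y=7/32, Z=23/64)
  d_3[X] = 27/64*5/8 + 7/32*1/8 + 23/64*3/8 = 109/256
  d_3[Y] = 27/64*1/4 + 7/32*1/8 + 23/64*1/4 = 57/256
  d_3[Z] = 27/64*1/8 + 7/32*3/4 + 23/64*3/8 = 45/128
d_3 = (X=109/256, Y=57/256, Z=45/128)
  d_4[X] = 109/256*5/8 + 57/256*1/8 + 45/128*3/8 = 109/256
  d_4[Y] = 109/256*1/4 + 57/256*1/8 + 45/128*1/4 = 455/2048
  d_4[Z] = 109/256*1/8 + 57/256*3/4 + 45/128*3/8 = 721/2048
d_4 = (X=109/256, Y=455/2048, Z=721/2048)

Answer: 109/256 455/2048 721/2048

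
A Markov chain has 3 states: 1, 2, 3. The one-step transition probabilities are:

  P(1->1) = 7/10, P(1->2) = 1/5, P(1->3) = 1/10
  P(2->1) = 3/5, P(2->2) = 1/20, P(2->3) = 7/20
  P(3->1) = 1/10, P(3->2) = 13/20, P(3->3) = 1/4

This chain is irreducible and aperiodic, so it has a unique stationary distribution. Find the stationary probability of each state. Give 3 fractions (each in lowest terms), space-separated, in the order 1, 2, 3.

Answer: 97/173 43/173 33/173

Derivation:
The stationary distribution satisfies pi = pi * P, i.e.:
  pi_1 = 7/10*pi_1 + 3/5*pi_2 + 1/10*pi_3
  pi_2 = 1/5*pi_1 + 1/20*pi_2 + 13/20*pi_3
  pi_3 = 1/10*pi_1 + 7/20*pi_2 + 1/4*pi_3
with normalization: pi_1 + pi_2 + pi_3 = 1.

Using the first 2 balance equations plus normalization, the linear system A*pi = b is:
  [-3/10, 3/5, 1/10] . pi = 0
  [1/5, -19/20, 13/20] . pi = 0
  [1, 1, 1] . pi = 1

Solving yields:
  pi_1 = 97/173
  pi_2 = 43/173
  pi_3 = 33/173

Verification (pi * P):
  97/173*7/10 + 43/173*3/5 + 33/173*1/10 = 97/173 = pi_1  (ok)
  97/173*1/5 + 43/173*1/20 + 33/173*13/20 = 43/173 = pi_2  (ok)
  97/173*1/10 + 43/173*7/20 + 33/173*1/4 = 33/173 = pi_3  (ok)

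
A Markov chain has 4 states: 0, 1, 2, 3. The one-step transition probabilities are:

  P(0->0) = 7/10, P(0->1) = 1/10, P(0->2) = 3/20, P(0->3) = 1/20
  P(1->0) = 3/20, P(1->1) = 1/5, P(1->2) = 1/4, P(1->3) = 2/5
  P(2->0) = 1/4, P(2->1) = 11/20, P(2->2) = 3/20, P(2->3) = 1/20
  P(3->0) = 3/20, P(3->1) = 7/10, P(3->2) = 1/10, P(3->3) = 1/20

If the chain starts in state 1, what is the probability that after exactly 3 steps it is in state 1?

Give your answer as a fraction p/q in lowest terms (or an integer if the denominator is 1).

Answer: 1147/4000

Derivation:
Computing P^3 by repeated multiplication:
P^1 =
  0: [7/10, 1/10, 3/20, 1/20]
  1: [3/20, 1/5, 1/4, 2/5]
  2: [1/4, 11/20, 3/20, 1/20]
  3: [3/20, 7/10, 1/10, 1/20]
P^2 =
  0: [11/20, 83/400, 63/400, 17/200]
  1: [103/400, 189/400, 3/20, 3/25]
  2: [121/400, 101/400, 81/400, 97/400]
  3: [97/400, 49/200, 87/400, 59/200]
P^3 =
  0: [1873/4000, 1941/8000, 333/2000, 981/8000]
  1: [2453/8000, 1147/4000, 153/800, 1723/8000]
  2: [2693/8000, 579/1600, 261/1600, 1107/8000]
  3: [2441/8000, 639/1600, 639/4000, 543/4000]

(P^3)[1 -> 1] = 1147/4000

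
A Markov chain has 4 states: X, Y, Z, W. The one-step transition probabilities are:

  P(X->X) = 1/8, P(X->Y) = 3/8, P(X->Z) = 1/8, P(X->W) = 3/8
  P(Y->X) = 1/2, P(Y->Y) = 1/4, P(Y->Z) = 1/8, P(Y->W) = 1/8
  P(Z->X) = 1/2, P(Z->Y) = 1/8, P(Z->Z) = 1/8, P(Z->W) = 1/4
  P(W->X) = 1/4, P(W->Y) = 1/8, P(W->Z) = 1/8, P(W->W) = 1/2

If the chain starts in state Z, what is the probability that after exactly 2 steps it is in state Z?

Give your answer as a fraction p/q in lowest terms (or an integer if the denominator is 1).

Computing P^2 by repeated multiplication:
P^1 =
  X: [1/8, 3/8, 1/8, 3/8]
  Y: [1/2, 1/4, 1/8, 1/8]
  Z: [1/2, 1/8, 1/8, 1/4]
  W: [1/4, 1/8, 1/8, 1/2]
P^2 =
  X: [23/64, 13/64, 1/8, 5/16]
  Y: [9/32, 9/32, 1/8, 5/16]
  Z: [1/4, 17/64, 1/8, 23/64]
  W: [9/32, 13/64, 1/8, 25/64]

(P^2)[Z -> Z] = 1/8

Answer: 1/8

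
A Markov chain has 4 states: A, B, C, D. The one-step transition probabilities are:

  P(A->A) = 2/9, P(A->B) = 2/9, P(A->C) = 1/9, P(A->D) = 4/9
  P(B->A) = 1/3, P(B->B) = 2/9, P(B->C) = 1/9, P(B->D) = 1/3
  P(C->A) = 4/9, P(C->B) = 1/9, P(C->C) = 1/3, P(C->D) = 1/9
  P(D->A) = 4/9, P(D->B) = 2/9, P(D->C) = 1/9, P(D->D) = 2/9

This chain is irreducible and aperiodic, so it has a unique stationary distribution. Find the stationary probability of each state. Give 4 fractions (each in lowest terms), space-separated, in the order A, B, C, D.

Answer: 239/693 13/63 1/7 212/693

Derivation:
The stationary distribution satisfies pi = pi * P, i.e.:
  pi_A = 2/9*pi_A + 1/3*pi_B + 4/9*pi_C + 4/9*pi_D
  pi_B = 2/9*pi_A + 2/9*pi_B + 1/9*pi_C + 2/9*pi_D
  pi_C = 1/9*pi_A + 1/9*pi_B + 1/3*pi_C + 1/9*pi_D
  pi_D = 4/9*pi_A + 1/3*pi_B + 1/9*pi_C + 2/9*pi_D
with normalization: pi_A + pi_B + pi_C + pi_D = 1.

Using the first 3 balance equations plus normalization, the linear system A*pi = b is:
  [-7/9, 1/3, 4/9, 4/9] . pi = 0
  [2/9, -7/9, 1/9, 2/9] . pi = 0
  [1/9, 1/9, -2/3, 1/9] . pi = 0
  [1, 1, 1, 1] . pi = 1

Solving yields:
  pi_A = 239/693
  pi_B = 13/63
  pi_C = 1/7
  pi_D = 212/693

Verification (pi * P):
  239/693*2/9 + 13/63*1/3 + 1/7*4/9 + 212/693*4/9 = 239/693 = pi_A  (ok)
  239/693*2/9 + 13/63*2/9 + 1/7*1/9 + 212/693*2/9 = 13/63 = pi_B  (ok)
  239/693*1/9 + 13/63*1/9 + 1/7*1/3 + 212/693*1/9 = 1/7 = pi_C  (ok)
  239/693*4/9 + 13/63*1/3 + 1/7*1/9 + 212/693*2/9 = 212/693 = pi_D  (ok)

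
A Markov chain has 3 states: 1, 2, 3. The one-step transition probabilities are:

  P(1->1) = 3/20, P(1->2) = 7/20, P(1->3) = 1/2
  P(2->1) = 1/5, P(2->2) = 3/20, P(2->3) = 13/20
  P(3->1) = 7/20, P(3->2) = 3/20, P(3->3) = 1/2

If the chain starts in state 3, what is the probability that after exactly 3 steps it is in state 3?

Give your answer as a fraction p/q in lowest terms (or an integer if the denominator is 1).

Computing P^3 by repeated multiplication:
P^1 =
  1: [3/20, 7/20, 1/2]
  2: [1/5, 3/20, 13/20]
  3: [7/20, 3/20, 1/2]
P^2 =
  1: [107/400, 9/50, 221/400]
  2: [23/80, 19/100, 209/400]
  3: [103/400, 11/50, 209/400]
P^3 =
  1: [539/2000, 407/2000, 527/1000]
  2: [33/125, 83/400, 1057/2000]
  3: [531/2000, 403/2000, 533/1000]

(P^3)[3 -> 3] = 533/1000

Answer: 533/1000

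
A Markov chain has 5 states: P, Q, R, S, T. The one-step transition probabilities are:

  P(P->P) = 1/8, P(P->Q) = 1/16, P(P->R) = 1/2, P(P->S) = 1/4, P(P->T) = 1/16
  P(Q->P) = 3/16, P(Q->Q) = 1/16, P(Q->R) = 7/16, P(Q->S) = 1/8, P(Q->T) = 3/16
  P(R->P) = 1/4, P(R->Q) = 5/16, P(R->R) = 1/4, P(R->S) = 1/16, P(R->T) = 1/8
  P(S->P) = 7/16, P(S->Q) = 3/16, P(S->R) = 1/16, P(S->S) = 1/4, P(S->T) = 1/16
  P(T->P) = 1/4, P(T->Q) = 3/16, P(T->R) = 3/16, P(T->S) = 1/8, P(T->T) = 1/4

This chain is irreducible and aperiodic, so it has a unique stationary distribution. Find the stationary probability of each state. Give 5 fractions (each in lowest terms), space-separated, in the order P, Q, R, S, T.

The stationary distribution satisfies pi = pi * P, i.e.:
  pi_P = 1/8*pi_P + 3/16*pi_Q + 1/4*pi_R + 7/16*pi_S + 1/4*pi_T
  pi_Q = 1/16*pi_P + 1/16*pi_Q + 5/16*pi_R + 3/16*pi_S + 3/16*pi_T
  pi_R = 1/2*pi_P + 7/16*pi_Q + 1/4*pi_R + 1/16*pi_S + 3/16*pi_T
  pi_S = 1/4*pi_P + 1/8*pi_Q + 1/16*pi_R + 1/4*pi_S + 1/8*pi_T
  pi_T = 1/16*pi_P + 3/16*pi_Q + 1/8*pi_R + 1/16*pi_S + 1/4*pi_T
with normalization: pi_P + pi_Q + pi_R + pi_S + pi_T = 1.

Using the first 4 balance equations plus normalization, the linear system A*pi = b is:
  [-7/8, 3/16, 1/4, 7/16, 1/4] . pi = 0
  [1/16, -15/16, 5/16, 3/16, 3/16] . pi = 0
  [1/2, 7/16, -3/4, 1/16, 3/16] . pi = 0
  [1/4, 1/8, 1/16, -3/4, 1/8] . pi = 0
  [1, 1, 1, 1, 1] . pi = 1

Solving yields:
  pi_P = 7601/31883
  pi_Q = 11101/63766
  pi_R = 9731/31883
  pi_S = 9891/63766
  pi_T = 4055/31883

Verification (pi * P):
  7601/31883*1/8 + 11101/63766*3/16 + 9731/31883*1/4 + 9891/63766*7/16 + 4055/31883*1/4 = 7601/31883 = pi_P  (ok)
  7601/31883*1/16 + 11101/63766*1/16 + 9731/31883*5/16 + 9891/63766*3/16 + 4055/31883*3/16 = 11101/63766 = pi_Q  (ok)
  7601/31883*1/2 + 11101/63766*7/16 + 9731/31883*1/4 + 9891/63766*1/16 + 4055/31883*3/16 = 9731/31883 = pi_R  (ok)
  7601/31883*1/4 + 11101/63766*1/8 + 9731/31883*1/16 + 9891/63766*1/4 + 4055/31883*1/8 = 9891/63766 = pi_S  (ok)
  7601/31883*1/16 + 11101/63766*3/16 + 9731/31883*1/8 + 9891/63766*1/16 + 4055/31883*1/4 = 4055/31883 = pi_T  (ok)

Answer: 7601/31883 11101/63766 9731/31883 9891/63766 4055/31883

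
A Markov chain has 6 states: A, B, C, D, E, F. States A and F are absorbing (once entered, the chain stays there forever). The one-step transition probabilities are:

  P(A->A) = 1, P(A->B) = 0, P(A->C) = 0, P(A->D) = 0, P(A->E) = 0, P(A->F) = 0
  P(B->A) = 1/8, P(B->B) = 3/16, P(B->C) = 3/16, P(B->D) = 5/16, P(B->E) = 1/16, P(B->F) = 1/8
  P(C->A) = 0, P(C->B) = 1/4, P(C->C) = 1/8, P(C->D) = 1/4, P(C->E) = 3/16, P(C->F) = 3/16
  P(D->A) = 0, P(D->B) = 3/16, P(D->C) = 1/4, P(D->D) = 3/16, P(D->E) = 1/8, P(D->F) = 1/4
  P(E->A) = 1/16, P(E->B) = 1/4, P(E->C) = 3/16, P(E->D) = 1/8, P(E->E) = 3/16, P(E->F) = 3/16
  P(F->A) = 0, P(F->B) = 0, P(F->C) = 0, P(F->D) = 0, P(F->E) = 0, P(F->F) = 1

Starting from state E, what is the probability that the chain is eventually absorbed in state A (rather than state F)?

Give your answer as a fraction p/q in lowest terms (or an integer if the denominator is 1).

Answer: 905/4147

Derivation:
Let a_i = P(absorbed in A | start in state i).
Boundary conditions: a_A = 1, a_F = 0.
For each transient state i, a_i = sum_j P(i->j) * a_j:
  a_B = 1/8*a_A + 3/16*a_B + 3/16*a_C + 5/16*a_D + 1/16*a_E + 1/8*a_F
  a_C = 0*a_A + 1/4*a_B + 1/8*a_C + 1/4*a_D + 3/16*a_E + 3/16*a_F
  a_D = 0*a_A + 3/16*a_B + 1/4*a_C + 3/16*a_D + 1/8*a_E + 1/4*a_F
  a_E = 1/16*a_A + 1/4*a_B + 3/16*a_C + 1/8*a_D + 3/16*a_E + 3/16*a_F

Substituting a_A = 1 and a_F = 0, rearrange to (I - Q) a = r where r[i] = P(i -> A):
  [13/16, -3/16, -5/16, -1/16] . (a_B, a_C, a_D, a_E) = 1/8
  [-1/4, 7/8, -1/4, -3/16] . (a_B, a_C, a_D, a_E) = 0
  [-3/16, -1/4, 13/16, -1/8] . (a_B, a_C, a_D, a_E) = 0
  [-1/4, -3/16, -1/8, 13/16] . (a_B, a_C, a_D, a_E) = 1/16

Solving yields:
  a_B = 337/1276
  a_C = 1357/8294
  a_D = 2403/16588
  a_E = 905/4147

Starting state is E, so the absorption probability is a_E = 905/4147.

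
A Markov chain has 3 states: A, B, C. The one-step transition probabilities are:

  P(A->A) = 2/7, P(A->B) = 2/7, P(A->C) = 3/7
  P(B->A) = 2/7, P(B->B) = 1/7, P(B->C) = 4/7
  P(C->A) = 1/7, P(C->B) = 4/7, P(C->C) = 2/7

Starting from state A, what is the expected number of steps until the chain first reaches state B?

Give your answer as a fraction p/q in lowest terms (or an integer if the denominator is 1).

Answer: 28/11

Derivation:
Let h_i = expected steps to first reach B from state i.
Boundary: h_B = 0.
First-step equations for the other states:
  h_A = 1 + 2/7*h_A + 2/7*h_B + 3/7*h_C
  h_C = 1 + 1/7*h_A + 4/7*h_B + 2/7*h_C

Substituting h_B = 0 and rearranging gives the linear system (I - Q) h = 1:
  [5/7, -3/7] . (h_A, h_C) = 1
  [-1/7, 5/7] . (h_A, h_C) = 1

Solving yields:
  h_A = 28/11
  h_C = 21/11

Starting state is A, so the expected hitting time is h_A = 28/11.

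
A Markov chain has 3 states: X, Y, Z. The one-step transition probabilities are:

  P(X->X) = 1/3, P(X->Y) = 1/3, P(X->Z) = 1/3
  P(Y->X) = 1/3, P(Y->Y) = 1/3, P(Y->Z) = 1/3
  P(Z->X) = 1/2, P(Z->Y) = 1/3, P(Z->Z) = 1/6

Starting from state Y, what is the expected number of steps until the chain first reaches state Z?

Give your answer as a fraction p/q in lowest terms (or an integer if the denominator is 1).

Answer: 3

Derivation:
Let h_i = expected steps to first reach Z from state i.
Boundary: h_Z = 0.
First-step equations for the other states:
  h_X = 1 + 1/3*h_X + 1/3*h_Y + 1/3*h_Z
  h_Y = 1 + 1/3*h_X + 1/3*h_Y + 1/3*h_Z

Substituting h_Z = 0 and rearranging gives the linear system (I - Q) h = 1:
  [2/3, -1/3] . (h_X, h_Y) = 1
  [-1/3, 2/3] . (h_X, h_Y) = 1

Solving yields:
  h_X = 3
  h_Y = 3

Starting state is Y, so the expected hitting time is h_Y = 3.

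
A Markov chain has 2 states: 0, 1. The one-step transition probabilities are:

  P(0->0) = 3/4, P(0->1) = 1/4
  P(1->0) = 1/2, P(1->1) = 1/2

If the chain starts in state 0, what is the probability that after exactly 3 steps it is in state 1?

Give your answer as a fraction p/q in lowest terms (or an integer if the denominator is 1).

Computing P^3 by repeated multiplication:
P^1 =
  0: [3/4, 1/4]
  1: [1/2, 1/2]
P^2 =
  0: [11/16, 5/16]
  1: [5/8, 3/8]
P^3 =
  0: [43/64, 21/64]
  1: [21/32, 11/32]

(P^3)[0 -> 1] = 21/64

Answer: 21/64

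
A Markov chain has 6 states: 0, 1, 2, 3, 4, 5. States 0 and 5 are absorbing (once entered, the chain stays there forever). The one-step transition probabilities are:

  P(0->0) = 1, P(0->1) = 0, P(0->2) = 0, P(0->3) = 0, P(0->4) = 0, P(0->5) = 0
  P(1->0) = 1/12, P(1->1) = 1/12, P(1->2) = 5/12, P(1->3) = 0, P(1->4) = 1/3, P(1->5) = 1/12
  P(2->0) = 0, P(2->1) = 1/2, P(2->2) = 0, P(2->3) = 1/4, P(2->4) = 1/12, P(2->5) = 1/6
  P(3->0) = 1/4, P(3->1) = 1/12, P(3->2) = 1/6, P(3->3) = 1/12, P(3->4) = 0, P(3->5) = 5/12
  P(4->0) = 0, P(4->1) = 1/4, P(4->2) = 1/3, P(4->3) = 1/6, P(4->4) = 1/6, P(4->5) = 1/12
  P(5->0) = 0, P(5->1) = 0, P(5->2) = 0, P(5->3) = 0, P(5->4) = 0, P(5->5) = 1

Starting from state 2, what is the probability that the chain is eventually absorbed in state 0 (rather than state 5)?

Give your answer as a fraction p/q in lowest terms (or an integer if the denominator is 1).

Let a_i = P(absorbed in 0 | start in state i).
Boundary conditions: a_0 = 1, a_5 = 0.
For each transient state i, a_i = sum_j P(i->j) * a_j:
  a_1 = 1/12*a_0 + 1/12*a_1 + 5/12*a_2 + 0*a_3 + 1/3*a_4 + 1/12*a_5
  a_2 = 0*a_0 + 1/2*a_1 + 0*a_2 + 1/4*a_3 + 1/12*a_4 + 1/6*a_5
  a_3 = 1/4*a_0 + 1/12*a_1 + 1/6*a_2 + 1/12*a_3 + 0*a_4 + 5/12*a_5
  a_4 = 0*a_0 + 1/4*a_1 + 1/3*a_2 + 1/6*a_3 + 1/6*a_4 + 1/12*a_5

Substituting a_0 = 1 and a_5 = 0, rearrange to (I - Q) a = r where r[i] = P(i -> 0):
  [11/12, -5/12, 0, -1/3] . (a_1, a_2, a_3, a_4) = 1/12
  [-1/2, 1, -1/4, -1/12] . (a_1, a_2, a_3, a_4) = 0
  [-1/12, -1/6, 11/12, 0] . (a_1, a_2, a_3, a_4) = 1/4
  [-1/4, -1/3, -1/6, 5/6] . (a_1, a_2, a_3, a_4) = 0

Solving yields:
  a_1 = 2124/6899
  a_2 = 1817/6899
  a_3 = 2405/6899
  a_4 = 1845/6899

Starting state is 2, so the absorption probability is a_2 = 1817/6899.

Answer: 1817/6899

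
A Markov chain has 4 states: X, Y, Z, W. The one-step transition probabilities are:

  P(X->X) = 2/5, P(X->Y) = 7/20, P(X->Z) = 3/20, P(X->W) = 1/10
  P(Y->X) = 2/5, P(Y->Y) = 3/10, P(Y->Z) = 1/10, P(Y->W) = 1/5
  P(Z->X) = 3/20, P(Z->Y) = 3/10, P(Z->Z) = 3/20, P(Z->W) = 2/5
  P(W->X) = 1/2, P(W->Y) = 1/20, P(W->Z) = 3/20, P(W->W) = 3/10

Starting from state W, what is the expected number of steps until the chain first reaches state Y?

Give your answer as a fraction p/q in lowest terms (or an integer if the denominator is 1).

Answer: 2200/461

Derivation:
Let h_i = expected steps to first reach Y from state i.
Boundary: h_Y = 0.
First-step equations for the other states:
  h_X = 1 + 2/5*h_X + 7/20*h_Y + 3/20*h_Z + 1/10*h_W
  h_Z = 1 + 3/20*h_X + 3/10*h_Y + 3/20*h_Z + 2/5*h_W
  h_W = 1 + 1/2*h_X + 1/20*h_Y + 3/20*h_Z + 3/10*h_W

Substituting h_Y = 0 and rearranging gives the linear system (I - Q) h = 1:
  [3/5, -3/20, -1/10] . (h_X, h_Z, h_W) = 1
  [-3/20, 17/20, -2/5] . (h_X, h_Z, h_W) = 1
  [-1/2, -3/20, 7/10] . (h_X, h_Z, h_W) = 1

Solving yields:
  h_X = 1600/461
  h_Z = 1860/461
  h_W = 2200/461

Starting state is W, so the expected hitting time is h_W = 2200/461.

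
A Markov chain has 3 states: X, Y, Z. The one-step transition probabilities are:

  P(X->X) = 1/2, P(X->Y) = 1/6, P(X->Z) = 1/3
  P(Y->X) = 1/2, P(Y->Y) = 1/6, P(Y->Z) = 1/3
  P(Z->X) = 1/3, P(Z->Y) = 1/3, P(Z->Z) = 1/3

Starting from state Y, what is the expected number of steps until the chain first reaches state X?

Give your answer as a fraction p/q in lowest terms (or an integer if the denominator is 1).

Answer: 9/4

Derivation:
Let h_i = expected steps to first reach X from state i.
Boundary: h_X = 0.
First-step equations for the other states:
  h_Y = 1 + 1/2*h_X + 1/6*h_Y + 1/3*h_Z
  h_Z = 1 + 1/3*h_X + 1/3*h_Y + 1/3*h_Z

Substituting h_X = 0 and rearranging gives the linear system (I - Q) h = 1:
  [5/6, -1/3] . (h_Y, h_Z) = 1
  [-1/3, 2/3] . (h_Y, h_Z) = 1

Solving yields:
  h_Y = 9/4
  h_Z = 21/8

Starting state is Y, so the expected hitting time is h_Y = 9/4.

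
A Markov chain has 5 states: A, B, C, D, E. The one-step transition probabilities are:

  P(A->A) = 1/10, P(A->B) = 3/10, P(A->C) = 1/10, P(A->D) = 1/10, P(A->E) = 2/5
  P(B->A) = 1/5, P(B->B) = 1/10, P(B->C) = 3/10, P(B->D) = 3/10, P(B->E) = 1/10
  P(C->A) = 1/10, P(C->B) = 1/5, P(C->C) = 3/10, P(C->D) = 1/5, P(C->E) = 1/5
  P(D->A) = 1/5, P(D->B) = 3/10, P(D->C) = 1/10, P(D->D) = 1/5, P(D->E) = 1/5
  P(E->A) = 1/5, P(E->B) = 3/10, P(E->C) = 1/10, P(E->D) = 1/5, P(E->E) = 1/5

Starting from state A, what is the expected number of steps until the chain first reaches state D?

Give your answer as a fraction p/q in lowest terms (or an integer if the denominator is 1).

Answer: 11760/2231

Derivation:
Let h_i = expected steps to first reach D from state i.
Boundary: h_D = 0.
First-step equations for the other states:
  h_A = 1 + 1/10*h_A + 3/10*h_B + 1/10*h_C + 1/10*h_D + 2/5*h_E
  h_B = 1 + 1/5*h_A + 1/10*h_B + 3/10*h_C + 3/10*h_D + 1/10*h_E
  h_C = 1 + 1/10*h_A + 1/5*h_B + 3/10*h_C + 1/5*h_D + 1/5*h_E
  h_E = 1 + 1/5*h_A + 3/10*h_B + 1/10*h_C + 1/5*h_D + 1/5*h_E

Substituting h_D = 0 and rearranging gives the linear system (I - Q) h = 1:
  [9/10, -3/10, -1/10, -2/5] . (h_A, h_B, h_C, h_E) = 1
  [-1/5, 9/10, -3/10, -1/10] . (h_A, h_B, h_C, h_E) = 1
  [-1/10, -1/5, 7/10, -1/5] . (h_A, h_B, h_C, h_E) = 1
  [-1/5, -3/10, -1/10, 4/5] . (h_A, h_B, h_C, h_E) = 1

Solving yields:
  h_A = 11760/2231
  h_B = 9880/2231
  h_C = 10770/2231
  h_E = 10780/2231

Starting state is A, so the expected hitting time is h_A = 11760/2231.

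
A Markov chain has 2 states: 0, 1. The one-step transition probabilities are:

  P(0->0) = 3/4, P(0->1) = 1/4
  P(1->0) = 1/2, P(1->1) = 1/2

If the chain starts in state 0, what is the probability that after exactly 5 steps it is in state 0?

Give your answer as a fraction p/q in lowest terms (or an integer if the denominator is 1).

Answer: 683/1024

Derivation:
Computing P^5 by repeated multiplication:
P^1 =
  0: [3/4, 1/4]
  1: [1/2, 1/2]
P^2 =
  0: [11/16, 5/16]
  1: [5/8, 3/8]
P^3 =
  0: [43/64, 21/64]
  1: [21/32, 11/32]
P^4 =
  0: [171/256, 85/256]
  1: [85/128, 43/128]
P^5 =
  0: [683/1024, 341/1024]
  1: [341/512, 171/512]

(P^5)[0 -> 0] = 683/1024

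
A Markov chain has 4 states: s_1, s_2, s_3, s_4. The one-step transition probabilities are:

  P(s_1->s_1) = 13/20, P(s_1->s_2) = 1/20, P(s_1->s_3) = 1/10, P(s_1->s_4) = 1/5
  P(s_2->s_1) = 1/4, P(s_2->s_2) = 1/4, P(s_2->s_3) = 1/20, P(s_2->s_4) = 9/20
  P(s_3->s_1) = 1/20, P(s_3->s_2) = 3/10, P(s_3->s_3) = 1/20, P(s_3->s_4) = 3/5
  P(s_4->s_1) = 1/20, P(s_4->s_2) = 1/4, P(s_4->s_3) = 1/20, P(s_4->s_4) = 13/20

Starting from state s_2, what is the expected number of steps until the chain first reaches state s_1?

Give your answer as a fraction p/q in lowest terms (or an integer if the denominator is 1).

Let h_i = expected steps to first reach s_1 from state i.
Boundary: h_s_1 = 0.
First-step equations for the other states:
  h_s_2 = 1 + 1/4*h_s_1 + 1/4*h_s_2 + 1/20*h_s_3 + 9/20*h_s_4
  h_s_3 = 1 + 1/20*h_s_1 + 3/10*h_s_2 + 1/20*h_s_3 + 3/5*h_s_4
  h_s_4 = 1 + 1/20*h_s_1 + 1/4*h_s_2 + 1/20*h_s_3 + 13/20*h_s_4

Substituting h_s_1 = 0 and rearranging gives the linear system (I - Q) h = 1:
  [3/4, -1/20, -9/20] . (h_s_2, h_s_3, h_s_4) = 1
  [-3/10, 19/20, -3/5] . (h_s_2, h_s_3, h_s_4) = 1
  [-1/4, -1/20, 7/20] . (h_s_2, h_s_3, h_s_4) = 1

Solving yields:
  h_s_2 = 1600/201
  h_s_3 = 660/67
  h_s_4 = 2000/201

Starting state is s_2, so the expected hitting time is h_s_2 = 1600/201.

Answer: 1600/201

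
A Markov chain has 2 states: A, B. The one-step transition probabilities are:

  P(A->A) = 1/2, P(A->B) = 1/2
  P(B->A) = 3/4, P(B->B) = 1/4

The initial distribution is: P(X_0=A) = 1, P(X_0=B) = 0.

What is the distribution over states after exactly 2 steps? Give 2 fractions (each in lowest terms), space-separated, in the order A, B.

Propagating the distribution step by step (d_{t+1} = d_t * P):
d_0 = (A=1, B=0)
  d_1[A] = 1*1/2 + 0*3/4 = 1/2
  d_1[B] = 1*1/2 + 0*1/4 = 1/2
d_1 = (A=1/2, B=1/2)
  d_2[A] = 1/2*1/2 + 1/2*3/4 = 5/8
  d_2[B] = 1/2*1/2 + 1/2*1/4 = 3/8
d_2 = (A=5/8, B=3/8)

Answer: 5/8 3/8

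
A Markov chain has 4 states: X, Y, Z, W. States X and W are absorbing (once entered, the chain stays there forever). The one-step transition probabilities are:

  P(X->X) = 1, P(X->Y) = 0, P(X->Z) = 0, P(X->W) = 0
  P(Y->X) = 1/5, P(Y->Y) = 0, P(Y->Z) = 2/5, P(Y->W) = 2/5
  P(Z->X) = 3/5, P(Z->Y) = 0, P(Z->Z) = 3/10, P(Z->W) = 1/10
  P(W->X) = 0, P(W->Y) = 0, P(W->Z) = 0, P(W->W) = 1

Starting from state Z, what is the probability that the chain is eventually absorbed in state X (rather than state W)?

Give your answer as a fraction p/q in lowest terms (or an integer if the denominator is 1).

Let a_i = P(absorbed in X | start in state i).
Boundary conditions: a_X = 1, a_W = 0.
For each transient state i, a_i = sum_j P(i->j) * a_j:
  a_Y = 1/5*a_X + 0*a_Y + 2/5*a_Z + 2/5*a_W
  a_Z = 3/5*a_X + 0*a_Y + 3/10*a_Z + 1/10*a_W

Substituting a_X = 1 and a_W = 0, rearrange to (I - Q) a = r where r[i] = P(i -> X):
  [1, -2/5] . (a_Y, a_Z) = 1/5
  [0, 7/10] . (a_Y, a_Z) = 3/5

Solving yields:
  a_Y = 19/35
  a_Z = 6/7

Starting state is Z, so the absorption probability is a_Z = 6/7.

Answer: 6/7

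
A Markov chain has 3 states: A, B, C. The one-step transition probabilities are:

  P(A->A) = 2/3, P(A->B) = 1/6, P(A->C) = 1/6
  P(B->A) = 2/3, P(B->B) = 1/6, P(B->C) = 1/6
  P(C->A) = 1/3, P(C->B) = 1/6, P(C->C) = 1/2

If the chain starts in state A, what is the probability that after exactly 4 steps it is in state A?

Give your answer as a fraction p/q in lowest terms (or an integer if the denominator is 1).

Answer: 95/162

Derivation:
Computing P^4 by repeated multiplication:
P^1 =
  A: [2/3, 1/6, 1/6]
  B: [2/3, 1/6, 1/6]
  C: [1/3, 1/6, 1/2]
P^2 =
  A: [11/18, 1/6, 2/9]
  B: [11/18, 1/6, 2/9]
  C: [1/2, 1/6, 1/3]
P^3 =
  A: [16/27, 1/6, 13/54]
  B: [16/27, 1/6, 13/54]
  C: [5/9, 1/6, 5/18]
P^4 =
  A: [95/162, 1/6, 20/81]
  B: [95/162, 1/6, 20/81]
  C: [31/54, 1/6, 7/27]

(P^4)[A -> A] = 95/162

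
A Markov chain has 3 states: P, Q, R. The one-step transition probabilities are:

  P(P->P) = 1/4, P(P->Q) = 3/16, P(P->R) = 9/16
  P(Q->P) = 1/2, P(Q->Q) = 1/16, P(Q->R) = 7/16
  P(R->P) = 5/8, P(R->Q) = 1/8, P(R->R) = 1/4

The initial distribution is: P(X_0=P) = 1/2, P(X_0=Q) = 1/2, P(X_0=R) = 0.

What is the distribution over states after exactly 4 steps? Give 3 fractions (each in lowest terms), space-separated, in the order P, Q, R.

Propagating the distribution step by step (d_{t+1} = d_t * P):
d_0 = (P=1/2, Q=1/2, R=0)
  d_1[P] = 1/2*1/4 + 1/2*1/2 + 0*5/8 = 3/8
  d_1[Q] = 1/2*3/16 + 1/2*1/16 + 0*1/8 = 1/8
  d_1[R] = 1/2*9/16 + 1/2*7/16 + 0*1/4 = 1/2
d_1 = (P=3/8, Q=1/8, R=1/2)
  d_2[P] = 3/8*1/4 + 1/8*1/2 + 1/2*5/8 = 15/32
  d_2[Q] = 3/8*3/16 + 1/8*1/16 + 1/2*1/8 = 9/64
  d_2[R] = 3/8*9/16 + 1/8*7/16 + 1/2*1/4 = 25/64
d_2 = (P=15/32, Q=9/64, R=25/64)
  d_3[P] = 15/32*1/4 + 9/64*1/2 + 25/64*5/8 = 221/512
  d_3[Q] = 15/32*3/16 + 9/64*1/16 + 25/64*1/8 = 149/1024
  d_3[R] = 15/32*9/16 + 9/64*7/16 + 25/64*1/4 = 433/1024
d_3 = (P=221/512, Q=149/1024, R=433/1024)
  d_4[P] = 221/512*1/4 + 149/1024*1/2 + 433/1024*5/8 = 3645/8192
  d_4[Q] = 221/512*3/16 + 149/1024*1/16 + 433/1024*1/8 = 2341/16384
  d_4[R] = 221/512*9/16 + 149/1024*7/16 + 433/1024*1/4 = 6753/16384
d_4 = (P=3645/8192, Q=2341/16384, R=6753/16384)

Answer: 3645/8192 2341/16384 6753/16384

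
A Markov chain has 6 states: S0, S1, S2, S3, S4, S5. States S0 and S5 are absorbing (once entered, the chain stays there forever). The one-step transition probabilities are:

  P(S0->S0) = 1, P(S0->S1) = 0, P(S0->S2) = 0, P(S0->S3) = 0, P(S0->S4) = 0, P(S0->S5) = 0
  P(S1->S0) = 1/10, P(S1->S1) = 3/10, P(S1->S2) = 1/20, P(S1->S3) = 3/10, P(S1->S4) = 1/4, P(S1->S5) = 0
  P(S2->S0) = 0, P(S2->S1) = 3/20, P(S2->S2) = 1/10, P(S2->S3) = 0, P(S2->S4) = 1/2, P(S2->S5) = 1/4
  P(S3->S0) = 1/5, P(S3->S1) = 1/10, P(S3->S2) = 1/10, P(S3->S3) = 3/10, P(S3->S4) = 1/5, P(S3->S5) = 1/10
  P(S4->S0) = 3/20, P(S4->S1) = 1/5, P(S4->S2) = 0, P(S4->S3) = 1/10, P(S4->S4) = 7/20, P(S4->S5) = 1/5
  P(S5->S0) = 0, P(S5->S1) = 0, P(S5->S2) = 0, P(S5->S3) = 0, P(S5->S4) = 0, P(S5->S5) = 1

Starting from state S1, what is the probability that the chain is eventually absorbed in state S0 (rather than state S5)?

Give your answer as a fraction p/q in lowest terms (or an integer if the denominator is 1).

Let a_i = P(absorbed in S0 | start in state i).
Boundary conditions: a_S0 = 1, a_S5 = 0.
For each transient state i, a_i = sum_j P(i->j) * a_j:
  a_S1 = 1/10*a_S0 + 3/10*a_S1 + 1/20*a_S2 + 3/10*a_S3 + 1/4*a_S4 + 0*a_S5
  a_S2 = 0*a_S0 + 3/20*a_S1 + 1/10*a_S2 + 0*a_S3 + 1/2*a_S4 + 1/4*a_S5
  a_S3 = 1/5*a_S0 + 1/10*a_S1 + 1/10*a_S2 + 3/10*a_S3 + 1/5*a_S4 + 1/10*a_S5
  a_S4 = 3/20*a_S0 + 1/5*a_S1 + 0*a_S2 + 1/10*a_S3 + 7/20*a_S4 + 1/5*a_S5

Substituting a_S0 = 1 and a_S5 = 0, rearrange to (I - Q) a = r where r[i] = P(i -> S0):
  [7/10, -1/20, -3/10, -1/4] . (a_S1, a_S2, a_S3, a_S4) = 1/10
  [-3/20, 9/10, 0, -1/2] . (a_S1, a_S2, a_S3, a_S4) = 0
  [-1/10, -1/10, 7/10, -1/5] . (a_S1, a_S2, a_S3, a_S4) = 1/5
  [-1/5, 0, -1/10, 13/20] . (a_S1, a_S2, a_S3, a_S4) = 3/20

Solving yields:
  a_S1 = 9228/15611
  a_S2 = 5873/15611
  a_S3 = 8847/15611
  a_S4 = 7803/15611

Starting state is S1, so the absorption probability is a_S1 = 9228/15611.

Answer: 9228/15611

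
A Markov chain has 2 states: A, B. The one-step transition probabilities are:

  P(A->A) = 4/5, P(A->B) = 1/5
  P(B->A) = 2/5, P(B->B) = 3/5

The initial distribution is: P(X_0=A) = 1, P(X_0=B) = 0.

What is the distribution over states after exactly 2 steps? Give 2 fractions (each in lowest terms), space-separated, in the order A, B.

Propagating the distribution step by step (d_{t+1} = d_t * P):
d_0 = (A=1, B=0)
  d_1[A] = 1*4/5 + 0*2/5 = 4/5
  d_1[B] = 1*1/5 + 0*3/5 = 1/5
d_1 = (A=4/5, B=1/5)
  d_2[A] = 4/5*4/5 + 1/5*2/5 = 18/25
  d_2[B] = 4/5*1/5 + 1/5*3/5 = 7/25
d_2 = (A=18/25, B=7/25)

Answer: 18/25 7/25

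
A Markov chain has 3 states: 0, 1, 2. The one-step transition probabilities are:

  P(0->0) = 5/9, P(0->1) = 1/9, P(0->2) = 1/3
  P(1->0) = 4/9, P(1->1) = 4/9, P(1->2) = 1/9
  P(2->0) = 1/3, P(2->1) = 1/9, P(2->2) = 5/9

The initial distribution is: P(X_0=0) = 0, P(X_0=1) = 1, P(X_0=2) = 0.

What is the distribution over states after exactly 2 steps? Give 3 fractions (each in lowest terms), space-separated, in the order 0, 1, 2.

Answer: 13/27 7/27 7/27

Derivation:
Propagating the distribution step by step (d_{t+1} = d_t * P):
d_0 = (0=0, 1=1, 2=0)
  d_1[0] = 0*5/9 + 1*4/9 + 0*1/3 = 4/9
  d_1[1] = 0*1/9 + 1*4/9 + 0*1/9 = 4/9
  d_1[2] = 0*1/3 + 1*1/9 + 0*5/9 = 1/9
d_1 = (0=4/9, 1=4/9, 2=1/9)
  d_2[0] = 4/9*5/9 + 4/9*4/9 + 1/9*1/3 = 13/27
  d_2[1] = 4/9*1/9 + 4/9*4/9 + 1/9*1/9 = 7/27
  d_2[2] = 4/9*1/3 + 4/9*1/9 + 1/9*5/9 = 7/27
d_2 = (0=13/27, 1=7/27, 2=7/27)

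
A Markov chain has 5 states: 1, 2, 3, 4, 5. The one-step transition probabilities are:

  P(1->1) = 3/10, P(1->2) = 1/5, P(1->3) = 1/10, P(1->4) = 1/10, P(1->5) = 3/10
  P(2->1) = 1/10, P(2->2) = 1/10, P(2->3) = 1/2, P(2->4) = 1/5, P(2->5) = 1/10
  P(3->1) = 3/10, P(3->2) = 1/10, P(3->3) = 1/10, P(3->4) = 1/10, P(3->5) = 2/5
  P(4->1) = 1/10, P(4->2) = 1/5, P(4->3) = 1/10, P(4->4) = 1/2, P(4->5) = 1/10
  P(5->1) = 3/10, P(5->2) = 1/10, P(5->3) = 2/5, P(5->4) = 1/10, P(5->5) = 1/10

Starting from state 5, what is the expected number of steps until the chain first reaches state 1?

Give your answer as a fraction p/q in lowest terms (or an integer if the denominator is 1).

Answer: 590/141

Derivation:
Let h_i = expected steps to first reach 1 from state i.
Boundary: h_1 = 0.
First-step equations for the other states:
  h_2 = 1 + 1/10*h_1 + 1/10*h_2 + 1/2*h_3 + 1/5*h_4 + 1/10*h_5
  h_3 = 1 + 3/10*h_1 + 1/10*h_2 + 1/10*h_3 + 1/10*h_4 + 2/5*h_5
  h_4 = 1 + 1/10*h_1 + 1/5*h_2 + 1/10*h_3 + 1/2*h_4 + 1/10*h_5
  h_5 = 1 + 3/10*h_1 + 1/10*h_2 + 2/5*h_3 + 1/10*h_4 + 1/10*h_5

Substituting h_1 = 0 and rearranging gives the linear system (I - Q) h = 1:
  [9/10, -1/2, -1/5, -1/10] . (h_2, h_3, h_4, h_5) = 1
  [-1/10, 9/10, -1/10, -2/5] . (h_2, h_3, h_4, h_5) = 1
  [-1/5, -1/10, 1/2, -1/10] . (h_2, h_3, h_4, h_5) = 1
  [-1/10, -2/5, -1/10, 9/10] . (h_2, h_3, h_4, h_5) = 1

Solving yields:
  h_2 = 730/141
  h_3 = 590/141
  h_4 = 270/47
  h_5 = 590/141

Starting state is 5, so the expected hitting time is h_5 = 590/141.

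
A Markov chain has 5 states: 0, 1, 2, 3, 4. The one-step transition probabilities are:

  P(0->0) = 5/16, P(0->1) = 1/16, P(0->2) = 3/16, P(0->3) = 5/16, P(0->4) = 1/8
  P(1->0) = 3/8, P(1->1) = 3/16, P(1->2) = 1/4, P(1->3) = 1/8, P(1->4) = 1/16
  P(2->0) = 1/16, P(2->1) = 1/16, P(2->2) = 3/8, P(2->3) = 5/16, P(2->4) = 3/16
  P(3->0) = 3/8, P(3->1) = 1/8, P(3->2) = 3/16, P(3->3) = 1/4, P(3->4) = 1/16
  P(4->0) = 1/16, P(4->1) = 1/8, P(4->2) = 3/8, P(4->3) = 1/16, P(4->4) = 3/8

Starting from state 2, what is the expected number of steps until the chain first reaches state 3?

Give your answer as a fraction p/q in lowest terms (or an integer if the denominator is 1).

Answer: 4426/1081

Derivation:
Let h_i = expected steps to first reach 3 from state i.
Boundary: h_3 = 0.
First-step equations for the other states:
  h_0 = 1 + 5/16*h_0 + 1/16*h_1 + 3/16*h_2 + 5/16*h_3 + 1/8*h_4
  h_1 = 1 + 3/8*h_0 + 3/16*h_1 + 1/4*h_2 + 1/8*h_3 + 1/16*h_4
  h_2 = 1 + 1/16*h_0 + 1/16*h_1 + 3/8*h_2 + 5/16*h_3 + 3/16*h_4
  h_4 = 1 + 1/16*h_0 + 1/8*h_1 + 3/8*h_2 + 1/16*h_3 + 3/8*h_4

Substituting h_3 = 0 and rearranging gives the linear system (I - Q) h = 1:
  [11/16, -1/16, -3/16, -1/8] . (h_0, h_1, h_2, h_4) = 1
  [-3/8, 13/16, -1/4, -1/16] . (h_0, h_1, h_2, h_4) = 1
  [-1/16, -1/16, 5/8, -3/16] . (h_0, h_1, h_2, h_4) = 1
  [-1/16, -1/8, -3/8, 5/8] . (h_0, h_1, h_2, h_4) = 1

Solving yields:
  h_0 = 4308/1081
  h_1 = 5130/1081
  h_2 = 4426/1081
  h_4 = 254/47

Starting state is 2, so the expected hitting time is h_2 = 4426/1081.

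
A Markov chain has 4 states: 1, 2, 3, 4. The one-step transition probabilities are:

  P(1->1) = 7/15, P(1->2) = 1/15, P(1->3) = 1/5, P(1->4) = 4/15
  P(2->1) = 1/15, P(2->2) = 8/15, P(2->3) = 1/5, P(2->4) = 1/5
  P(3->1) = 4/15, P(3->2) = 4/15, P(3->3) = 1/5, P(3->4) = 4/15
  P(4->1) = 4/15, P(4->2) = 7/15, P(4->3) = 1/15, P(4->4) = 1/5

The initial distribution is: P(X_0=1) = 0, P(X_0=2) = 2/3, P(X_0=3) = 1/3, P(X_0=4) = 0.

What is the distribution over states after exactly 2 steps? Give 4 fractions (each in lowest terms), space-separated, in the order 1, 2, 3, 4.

Answer: 46/225 272/675 23/135 2/9

Derivation:
Propagating the distribution step by step (d_{t+1} = d_t * P):
d_0 = (1=0, 2=2/3, 3=1/3, 4=0)
  d_1[1] = 0*7/15 + 2/3*1/15 + 1/3*4/15 + 0*4/15 = 2/15
  d_1[2] = 0*1/15 + 2/3*8/15 + 1/3*4/15 + 0*7/15 = 4/9
  d_1[3] = 0*1/5 + 2/3*1/5 + 1/3*1/5 + 0*1/15 = 1/5
  d_1[4] = 0*4/15 + 2/3*1/5 + 1/3*4/15 + 0*1/5 = 2/9
d_1 = (1=2/15, 2=4/9, 3=1/5, 4=2/9)
  d_2[1] = 2/15*7/15 + 4/9*1/15 + 1/5*4/15 + 2/9*4/15 = 46/225
  d_2[2] = 2/15*1/15 + 4/9*8/15 + 1/5*4/15 + 2/9*7/15 = 272/675
  d_2[3] = 2/15*1/5 + 4/9*1/5 + 1/5*1/5 + 2/9*1/15 = 23/135
  d_2[4] = 2/15*4/15 + 4/9*1/5 + 1/5*4/15 + 2/9*1/5 = 2/9
d_2 = (1=46/225, 2=272/675, 3=23/135, 4=2/9)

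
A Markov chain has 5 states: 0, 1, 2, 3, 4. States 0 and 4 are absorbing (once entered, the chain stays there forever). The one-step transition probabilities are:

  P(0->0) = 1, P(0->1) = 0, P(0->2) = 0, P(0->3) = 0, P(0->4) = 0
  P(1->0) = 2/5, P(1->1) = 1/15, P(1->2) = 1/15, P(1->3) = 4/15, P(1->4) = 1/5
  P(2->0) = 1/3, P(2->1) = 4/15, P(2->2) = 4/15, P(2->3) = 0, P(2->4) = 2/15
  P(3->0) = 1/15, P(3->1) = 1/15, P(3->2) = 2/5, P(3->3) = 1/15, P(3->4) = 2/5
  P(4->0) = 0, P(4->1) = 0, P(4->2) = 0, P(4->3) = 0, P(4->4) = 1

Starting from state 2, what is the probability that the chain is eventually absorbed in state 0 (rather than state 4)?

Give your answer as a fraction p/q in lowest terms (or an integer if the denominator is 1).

Let a_i = P(absorbed in 0 | start in state i).
Boundary conditions: a_0 = 1, a_4 = 0.
For each transient state i, a_i = sum_j P(i->j) * a_j:
  a_1 = 2/5*a_0 + 1/15*a_1 + 1/15*a_2 + 4/15*a_3 + 1/5*a_4
  a_2 = 1/3*a_0 + 4/15*a_1 + 4/15*a_2 + 0*a_3 + 2/15*a_4
  a_3 = 1/15*a_0 + 1/15*a_1 + 2/5*a_2 + 1/15*a_3 + 2/5*a_4

Substituting a_0 = 1 and a_4 = 0, rearrange to (I - Q) a = r where r[i] = P(i -> 0):
  [14/15, -1/15, -4/15] . (a_1, a_2, a_3) = 2/5
  [-4/15, 11/15, 0] . (a_1, a_2, a_3) = 1/3
  [-1/15, -2/5, 14/15] . (a_1, a_2, a_3) = 1/15

Solving yields:
  a_1 = 579/980
  a_2 = 164/245
  a_3 = 157/392

Starting state is 2, so the absorption probability is a_2 = 164/245.

Answer: 164/245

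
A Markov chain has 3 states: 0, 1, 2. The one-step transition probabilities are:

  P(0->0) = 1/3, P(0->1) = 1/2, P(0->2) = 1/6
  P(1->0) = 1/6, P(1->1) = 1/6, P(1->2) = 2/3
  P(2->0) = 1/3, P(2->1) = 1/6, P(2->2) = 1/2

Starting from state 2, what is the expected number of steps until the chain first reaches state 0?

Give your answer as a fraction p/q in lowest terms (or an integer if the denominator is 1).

Let h_i = expected steps to first reach 0 from state i.
Boundary: h_0 = 0.
First-step equations for the other states:
  h_1 = 1 + 1/6*h_0 + 1/6*h_1 + 2/3*h_2
  h_2 = 1 + 1/3*h_0 + 1/6*h_1 + 1/2*h_2

Substituting h_0 = 0 and rearranging gives the linear system (I - Q) h = 1:
  [5/6, -2/3] . (h_1, h_2) = 1
  [-1/6, 1/2] . (h_1, h_2) = 1

Solving yields:
  h_1 = 42/11
  h_2 = 36/11

Starting state is 2, so the expected hitting time is h_2 = 36/11.

Answer: 36/11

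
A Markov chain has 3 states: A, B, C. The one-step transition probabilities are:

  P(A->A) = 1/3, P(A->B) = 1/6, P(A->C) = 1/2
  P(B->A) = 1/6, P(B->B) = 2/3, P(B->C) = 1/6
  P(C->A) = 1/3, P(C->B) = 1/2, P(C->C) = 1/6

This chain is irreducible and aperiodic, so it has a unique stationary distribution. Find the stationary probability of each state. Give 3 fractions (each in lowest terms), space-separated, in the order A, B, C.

Answer: 1/4 1/2 1/4

Derivation:
The stationary distribution satisfies pi = pi * P, i.e.:
  pi_A = 1/3*pi_A + 1/6*pi_B + 1/3*pi_C
  pi_B = 1/6*pi_A + 2/3*pi_B + 1/2*pi_C
  pi_C = 1/2*pi_A + 1/6*pi_B + 1/6*pi_C
with normalization: pi_A + pi_B + pi_C = 1.

Using the first 2 balance equations plus normalization, the linear system A*pi = b is:
  [-2/3, 1/6, 1/3] . pi = 0
  [1/6, -1/3, 1/2] . pi = 0
  [1, 1, 1] . pi = 1

Solving yields:
  pi_A = 1/4
  pi_B = 1/2
  pi_C = 1/4

Verification (pi * P):
  1/4*1/3 + 1/2*1/6 + 1/4*1/3 = 1/4 = pi_A  (ok)
  1/4*1/6 + 1/2*2/3 + 1/4*1/2 = 1/2 = pi_B  (ok)
  1/4*1/2 + 1/2*1/6 + 1/4*1/6 = 1/4 = pi_C  (ok)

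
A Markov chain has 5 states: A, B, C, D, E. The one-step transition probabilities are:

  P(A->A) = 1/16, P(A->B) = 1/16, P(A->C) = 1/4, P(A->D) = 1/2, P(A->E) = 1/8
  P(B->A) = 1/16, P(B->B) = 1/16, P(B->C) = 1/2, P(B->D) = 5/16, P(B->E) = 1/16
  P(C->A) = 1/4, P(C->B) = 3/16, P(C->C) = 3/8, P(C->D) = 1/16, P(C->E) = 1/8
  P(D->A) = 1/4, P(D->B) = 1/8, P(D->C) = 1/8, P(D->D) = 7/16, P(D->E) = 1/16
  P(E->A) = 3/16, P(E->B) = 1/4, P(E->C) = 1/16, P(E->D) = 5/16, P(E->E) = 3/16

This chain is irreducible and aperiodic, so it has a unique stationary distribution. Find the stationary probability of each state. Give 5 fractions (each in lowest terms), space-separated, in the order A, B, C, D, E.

Answer: 9685/52647 2351/17549 4488/17549 811/2507 5414/52647

Derivation:
The stationary distribution satisfies pi = pi * P, i.e.:
  pi_A = 1/16*pi_A + 1/16*pi_B + 1/4*pi_C + 1/4*pi_D + 3/16*pi_E
  pi_B = 1/16*pi_A + 1/16*pi_B + 3/16*pi_C + 1/8*pi_D + 1/4*pi_E
  pi_C = 1/4*pi_A + 1/2*pi_B + 3/8*pi_C + 1/8*pi_D + 1/16*pi_E
  pi_D = 1/2*pi_A + 5/16*pi_B + 1/16*pi_C + 7/16*pi_D + 5/16*pi_E
  pi_E = 1/8*pi_A + 1/16*pi_B + 1/8*pi_C + 1/16*pi_D + 3/16*pi_E
with normalization: pi_A + pi_B + pi_C + pi_D + pi_E = 1.

Using the first 4 balance equations plus normalization, the linear system A*pi = b is:
  [-15/16, 1/16, 1/4, 1/4, 3/16] . pi = 0
  [1/16, -15/16, 3/16, 1/8, 1/4] . pi = 0
  [1/4, 1/2, -5/8, 1/8, 1/16] . pi = 0
  [1/2, 5/16, 1/16, -9/16, 5/16] . pi = 0
  [1, 1, 1, 1, 1] . pi = 1

Solving yields:
  pi_A = 9685/52647
  pi_B = 2351/17549
  pi_C = 4488/17549
  pi_D = 811/2507
  pi_E = 5414/52647

Verification (pi * P):
  9685/52647*1/16 + 2351/17549*1/16 + 4488/17549*1/4 + 811/2507*1/4 + 5414/52647*3/16 = 9685/52647 = pi_A  (ok)
  9685/52647*1/16 + 2351/17549*1/16 + 4488/17549*3/16 + 811/2507*1/8 + 5414/52647*1/4 = 2351/17549 = pi_B  (ok)
  9685/52647*1/4 + 2351/17549*1/2 + 4488/17549*3/8 + 811/2507*1/8 + 5414/52647*1/16 = 4488/17549 = pi_C  (ok)
  9685/52647*1/2 + 2351/17549*5/16 + 4488/17549*1/16 + 811/2507*7/16 + 5414/52647*5/16 = 811/2507 = pi_D  (ok)
  9685/52647*1/8 + 2351/17549*1/16 + 4488/17549*1/8 + 811/2507*1/16 + 5414/52647*3/16 = 5414/52647 = pi_E  (ok)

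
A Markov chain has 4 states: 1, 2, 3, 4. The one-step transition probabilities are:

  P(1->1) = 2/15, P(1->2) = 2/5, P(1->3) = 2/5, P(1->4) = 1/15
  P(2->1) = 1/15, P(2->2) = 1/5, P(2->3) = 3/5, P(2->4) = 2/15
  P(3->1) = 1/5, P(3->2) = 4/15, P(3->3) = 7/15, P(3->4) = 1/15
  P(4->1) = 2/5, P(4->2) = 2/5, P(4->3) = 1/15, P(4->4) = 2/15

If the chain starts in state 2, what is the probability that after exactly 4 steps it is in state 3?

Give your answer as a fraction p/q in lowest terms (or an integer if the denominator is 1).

Answer: 7714/16875

Derivation:
Computing P^4 by repeated multiplication:
P^1 =
  1: [2/15, 2/5, 2/5, 1/15]
  2: [1/15, 1/5, 3/5, 2/15]
  3: [1/5, 4/15, 7/15, 1/15]
  4: [2/5, 2/5, 1/15, 2/15]
P^2 =
  1: [34/225, 4/15, 109/225, 22/225]
  2: [44/225, 7/25, 98/225, 4/45]
  3: [37/225, 64/225, 104/225, 4/45]
  4: [11/75, 14/45, 11/25, 23/225]
P^3 =
  1: [587/3375, 952/3375, 1529/3375, 307/3375]
  2: [113/675, 193/675, 1537/3375, 308/3375]
  3: [38/225, 38/135, 1546/3375, 103/1125]
  4: [571/3375, 314/1125, 1544/3375, 106/1125]
P^4 =
  1: [1711/10125, 14336/50625, 308/675, 4634/50625]
  2: [8554/50625, 14281/50625, 7714/16875, 4648/50625]
  3: [8582/50625, 14308/50625, 23101/50625, 4634/50625]
  4: [8624/50625, 14336/50625, 4606/10125, 103/1125]

(P^4)[2 -> 3] = 7714/16875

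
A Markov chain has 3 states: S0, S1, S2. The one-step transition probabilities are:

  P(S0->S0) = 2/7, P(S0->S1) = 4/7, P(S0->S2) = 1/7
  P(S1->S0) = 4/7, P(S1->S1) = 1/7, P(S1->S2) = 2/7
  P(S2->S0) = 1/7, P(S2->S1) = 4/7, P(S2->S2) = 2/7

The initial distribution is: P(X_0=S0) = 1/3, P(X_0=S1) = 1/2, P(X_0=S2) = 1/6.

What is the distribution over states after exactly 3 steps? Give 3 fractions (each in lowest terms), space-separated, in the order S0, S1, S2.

Propagating the distribution step by step (d_{t+1} = d_t * P):
d_0 = (S0=1/3, S1=1/2, S2=1/6)
  d_1[S0] = 1/3*2/7 + 1/2*4/7 + 1/6*1/7 = 17/42
  d_1[S1] = 1/3*4/7 + 1/2*1/7 + 1/6*4/7 = 5/14
  d_1[S2] = 1/3*1/7 + 1/2*2/7 + 1/6*2/7 = 5/21
d_1 = (S0=17/42, S1=5/14, S2=5/21)
  d_2[S0] = 17/42*2/7 + 5/14*4/7 + 5/21*1/7 = 52/147
  d_2[S1] = 17/42*4/7 + 5/14*1/7 + 5/21*4/7 = 41/98
  d_2[S2] = 17/42*1/7 + 5/14*2/7 + 5/21*2/7 = 67/294
d_2 = (S0=52/147, S1=41/98, S2=67/294)
  d_3[S0] = 52/147*2/7 + 41/98*4/7 + 67/294*1/7 = 767/2058
  d_3[S1] = 52/147*4/7 + 41/98*1/7 + 67/294*4/7 = 269/686
  d_3[S2] = 52/147*1/7 + 41/98*2/7 + 67/294*2/7 = 242/1029
d_3 = (S0=767/2058, S1=269/686, S2=242/1029)

Answer: 767/2058 269/686 242/1029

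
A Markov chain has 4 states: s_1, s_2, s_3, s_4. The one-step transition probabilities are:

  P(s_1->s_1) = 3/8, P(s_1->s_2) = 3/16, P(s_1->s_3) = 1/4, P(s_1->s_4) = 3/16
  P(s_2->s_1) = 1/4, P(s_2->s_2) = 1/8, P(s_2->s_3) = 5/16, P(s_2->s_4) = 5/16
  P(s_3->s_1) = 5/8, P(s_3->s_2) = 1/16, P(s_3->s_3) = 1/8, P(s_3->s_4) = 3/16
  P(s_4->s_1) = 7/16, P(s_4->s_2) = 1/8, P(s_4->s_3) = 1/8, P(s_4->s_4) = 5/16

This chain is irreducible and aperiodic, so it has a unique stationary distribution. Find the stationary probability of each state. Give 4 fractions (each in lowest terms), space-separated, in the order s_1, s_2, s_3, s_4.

Answer: 1837/4340 43/310 177/868 254/1085

Derivation:
The stationary distribution satisfies pi = pi * P, i.e.:
  pi_s_1 = 3/8*pi_s_1 + 1/4*pi_s_2 + 5/8*pi_s_3 + 7/16*pi_s_4
  pi_s_2 = 3/16*pi_s_1 + 1/8*pi_s_2 + 1/16*pi_s_3 + 1/8*pi_s_4
  pi_s_3 = 1/4*pi_s_1 + 5/16*pi_s_2 + 1/8*pi_s_3 + 1/8*pi_s_4
  pi_s_4 = 3/16*pi_s_1 + 5/16*pi_s_2 + 3/16*pi_s_3 + 5/16*pi_s_4
with normalization: pi_s_1 + pi_s_2 + pi_s_3 + pi_s_4 = 1.

Using the first 3 balance equations plus normalization, the linear system A*pi = b is:
  [-5/8, 1/4, 5/8, 7/16] . pi = 0
  [3/16, -7/8, 1/16, 1/8] . pi = 0
  [1/4, 5/16, -7/8, 1/8] . pi = 0
  [1, 1, 1, 1] . pi = 1

Solving yields:
  pi_s_1 = 1837/4340
  pi_s_2 = 43/310
  pi_s_3 = 177/868
  pi_s_4 = 254/1085

Verification (pi * P):
  1837/4340*3/8 + 43/310*1/4 + 177/868*5/8 + 254/1085*7/16 = 1837/4340 = pi_s_1  (ok)
  1837/4340*3/16 + 43/310*1/8 + 177/868*1/16 + 254/1085*1/8 = 43/310 = pi_s_2  (ok)
  1837/4340*1/4 + 43/310*5/16 + 177/868*1/8 + 254/1085*1/8 = 177/868 = pi_s_3  (ok)
  1837/4340*3/16 + 43/310*5/16 + 177/868*3/16 + 254/1085*5/16 = 254/1085 = pi_s_4  (ok)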